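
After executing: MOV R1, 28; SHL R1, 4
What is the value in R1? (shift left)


Register state trace:
  MOV R1, 28  → R1 = 28
  SHL R1, 4  → R1 = 28 << 4 = 28 * 2^4 = 448
Final: R1 = 448

448


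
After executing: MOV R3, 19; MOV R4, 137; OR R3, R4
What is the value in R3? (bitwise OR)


Register state trace:
  MOV R3, 19  → R3 = 19 (0b00010011)
  MOV R4, 137  → R4 = 137 (0b10001001)
  OR R3, R4   → R3 = 19 OR 137 = 155 (0b10011011)
Final: R3 = 155

155


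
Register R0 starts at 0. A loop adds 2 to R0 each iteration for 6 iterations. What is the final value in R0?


Starting value: R0 = 0
  Iter 1: R0 = 0 + 2 = 2
  Iter 2: R0 = 2 + 2 = 4
  Iter 3: R0 = 4 + 2 = 6
  Iter 4: R0 = 6 + 2 = 8
  Iter 5: R0 = 8 + 2 = 10
  Iter 6: R0 = 10 + 2 = 12
Final: R0 = 12

12


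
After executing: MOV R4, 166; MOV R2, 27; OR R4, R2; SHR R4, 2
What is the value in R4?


Register state trace:
  MOV R4, 166  → R4 = 166 (0b10100110)
  MOV R2, 27  → R2 = 27 (0b00011011)
  OR R4, R2  → R4 = 166 OR 27 = 191 (0b10111111)
  SHR R4, 2  → R4 = 191 >> 2 = 47
Final: R4 = 47

47


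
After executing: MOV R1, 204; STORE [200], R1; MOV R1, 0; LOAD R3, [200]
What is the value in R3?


Register and memory trace:
  MOV R1, 204  → R1 = 204
  STORE [200], R1  → mem[200] = 204
  MOV R1, 0  → R1 = 0
  LOAD R3, [200]  → R3 = mem[200] = 204
Final: R3 = 204

204


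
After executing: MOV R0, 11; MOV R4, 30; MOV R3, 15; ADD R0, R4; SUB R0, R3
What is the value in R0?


Register state trace:
  MOV R0, 11  → R0 = 11
  MOV R4, 30  → R4 = 30
  MOV R3, 15  → R3 = 15
  ADD R0, R4  → R0 = 11 + 30 = 41
  SUB R0, R3  → R0 = 41 - 15 = 26
Final: R0 = 26

26


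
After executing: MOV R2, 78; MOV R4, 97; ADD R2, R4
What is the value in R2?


Register state trace:
  MOV R2, 78  → R2 = 78
  MOV R4, 97  → R4 = 97
  ADD R2, R4  → R2 = 78 + 97 = 175
Final: R2 = 175

175


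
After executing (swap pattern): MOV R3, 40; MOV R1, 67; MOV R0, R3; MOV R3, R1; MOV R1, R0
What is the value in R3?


Register state trace (swap pattern):
  MOV R3, 40  → R3 = 40
  MOV R1, 67  → R1 = 67
  MOV R0, R3  → R0 = 40  (save R3)
  MOV R3, R1  → R3 = 67  (R3 gets R1's value)
  MOV R1, R0  → R1 = 40  (R1 gets saved value)
Final: R3 = 67

67


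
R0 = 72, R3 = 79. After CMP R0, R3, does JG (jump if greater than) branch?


Trace:
  R0 = 72, R3 = 79
  CMP R0, R3  → compares 72 vs 79
  JG checks: is 72 greater than 79?
  72 < 79, so condition is false
Branch taken: No

No


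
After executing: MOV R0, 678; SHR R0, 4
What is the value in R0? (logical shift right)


Register state trace:
  MOV R0, 678  → R0 = 678
  SHR R0, 4  → R0 = 678 >> 4 = 678 // 2^4 = 42
Final: R0 = 42

42


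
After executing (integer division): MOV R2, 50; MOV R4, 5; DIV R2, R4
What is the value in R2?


Register state trace:
  MOV R2, 50  → R2 = 50
  MOV R4, 5  → R4 = 5
  DIV R2, R4  → R2 = 50 // 5 = 10
Final: R2 = 10

10


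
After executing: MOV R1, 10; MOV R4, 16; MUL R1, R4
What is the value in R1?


Register state trace:
  MOV R1, 10  → R1 = 10
  MOV R4, 16  → R4 = 16
  MUL R1, R4  → R1 = 10 * 16 = 160
Final: R1 = 160

160


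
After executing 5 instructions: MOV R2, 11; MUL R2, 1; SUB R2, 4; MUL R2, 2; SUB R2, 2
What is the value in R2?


Register state trace:
  MOV R2, 11  → R2 = 11
  MUL R2, 1  → R2 = 11 * 1 = 11
  SUB R2, 4  → R2 = 11 - 4 = 7
  MUL R2, 2  → R2 = 7 * 2 = 14
  SUB R2, 2  → R2 = 14 - 2 = 12
Final: R2 = 12

12


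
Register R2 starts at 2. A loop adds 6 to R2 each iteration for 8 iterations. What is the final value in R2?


Starting value: R2 = 2
  Iter 1: R2 = 2 + 6 = 8
  Iter 2: R2 = 8 + 6 = 14
  Iter 3: R2 = 14 + 6 = 20
  Iter 4: R2 = 20 + 6 = 26
  Iter 5: R2 = 26 + 6 = 32
  Iter 6: R2 = 32 + 6 = 38
  Iter 7: R2 = 38 + 6 = 44
  Iter 8: R2 = 44 + 6 = 50
Final: R2 = 50

50


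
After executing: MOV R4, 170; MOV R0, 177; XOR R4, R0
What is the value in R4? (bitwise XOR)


Register state trace:
  MOV R4, 170  → R4 = 170 (0b10101010)
  MOV R0, 177  → R0 = 177 (0b10110001)
  XOR R4, R0  → R4 = 170 XOR 177 = 27 (0b00011011)
Final: R4 = 27

27


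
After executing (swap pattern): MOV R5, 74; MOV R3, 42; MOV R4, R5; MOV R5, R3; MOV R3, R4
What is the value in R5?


Register state trace (swap pattern):
  MOV R5, 74  → R5 = 74
  MOV R3, 42  → R3 = 42
  MOV R4, R5  → R4 = 74  (save R5)
  MOV R5, R3  → R5 = 42  (R5 gets R3's value)
  MOV R3, R4  → R3 = 74  (R3 gets saved value)
Final: R5 = 42

42


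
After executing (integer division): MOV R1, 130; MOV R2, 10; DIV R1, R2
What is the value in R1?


Register state trace:
  MOV R1, 130  → R1 = 130
  MOV R2, 10  → R2 = 10
  DIV R1, R2  → R1 = 130 // 10 = 13
Final: R1 = 13

13


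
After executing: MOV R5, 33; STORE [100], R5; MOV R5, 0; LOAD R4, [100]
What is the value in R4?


Register and memory trace:
  MOV R5, 33  → R5 = 33
  STORE [100], R5  → mem[100] = 33
  MOV R5, 0  → R5 = 0
  LOAD R4, [100]  → R4 = mem[100] = 33
Final: R4 = 33

33


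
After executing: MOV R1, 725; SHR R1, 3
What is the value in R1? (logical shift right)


Register state trace:
  MOV R1, 725  → R1 = 725
  SHR R1, 3  → R1 = 725 >> 3 = 725 // 2^3 = 90
Final: R1 = 90

90


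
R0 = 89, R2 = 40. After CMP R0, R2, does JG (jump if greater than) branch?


Trace:
  R0 = 89, R2 = 40
  CMP R0, R2  → compares 89 vs 40
  JG checks: is 89 greater than 40?
  89 > 40, so condition is true
Branch taken: Yes

Yes


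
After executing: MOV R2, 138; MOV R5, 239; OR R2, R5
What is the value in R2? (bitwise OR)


Register state trace:
  MOV R2, 138  → R2 = 138 (0b10001010)
  MOV R5, 239  → R5 = 239 (0b11101111)
  OR R2, R5   → R2 = 138 OR 239 = 239 (0b11101111)
Final: R2 = 239

239


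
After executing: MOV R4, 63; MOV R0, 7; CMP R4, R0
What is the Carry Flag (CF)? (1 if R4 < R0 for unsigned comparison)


Register state trace:
  MOV R4, 63  → R4 = 63
  MOV R0, 7  → R0 = 7
  CMP R4, R0  → unsigned 63 - 7: no borrow
  63 >= 7, so CF = 0
CF = 0

0


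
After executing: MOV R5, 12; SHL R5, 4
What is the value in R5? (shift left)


Register state trace:
  MOV R5, 12  → R5 = 12
  SHL R5, 4  → R5 = 12 << 4 = 12 * 2^4 = 192
Final: R5 = 192

192


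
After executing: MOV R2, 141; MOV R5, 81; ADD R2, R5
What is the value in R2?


Register state trace:
  MOV R2, 141  → R2 = 141
  MOV R5, 81  → R5 = 81
  ADD R2, R5  → R2 = 141 + 81 = 222
Final: R2 = 222

222


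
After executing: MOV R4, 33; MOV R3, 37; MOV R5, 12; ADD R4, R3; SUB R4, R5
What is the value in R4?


Register state trace:
  MOV R4, 33  → R4 = 33
  MOV R3, 37  → R3 = 37
  MOV R5, 12  → R5 = 12
  ADD R4, R3  → R4 = 33 + 37 = 70
  SUB R4, R5  → R4 = 70 - 12 = 58
Final: R4 = 58

58


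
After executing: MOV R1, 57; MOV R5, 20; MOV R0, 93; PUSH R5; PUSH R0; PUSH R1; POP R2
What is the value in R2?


Stack trace (top is rightmost):
  MOV R1, 57  → R1 = 57
  MOV R5, 20  → R5 = 20
  MOV R0, 93  → R0 = 93
  PUSH R5  → stack: [20]
  PUSH R0  → stack: [20, 93]
  PUSH R1  → stack: [20, 93, 57]
  POP R2  → R2 = 57, stack: [20, 93]
Final: R2 = 57

57


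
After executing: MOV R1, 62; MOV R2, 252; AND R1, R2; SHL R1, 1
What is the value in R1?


Register state trace:
  MOV R1, 62  → R1 = 62 (0b00111110)
  MOV R2, 252  → R2 = 252 (0b11111100)
  AND R1, R2  → R1 = 62 AND 252 = 60 (0b00111100)
  SHL R1, 1  → R1 = 60 << 1 = 120
Final: R1 = 120

120


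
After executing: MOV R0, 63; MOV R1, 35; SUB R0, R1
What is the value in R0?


Register state trace:
  MOV R0, 63  → R0 = 63
  MOV R1, 35  → R1 = 35
  SUB R0, R1  → R0 = 63 - 35 = 28
Final: R0 = 28

28


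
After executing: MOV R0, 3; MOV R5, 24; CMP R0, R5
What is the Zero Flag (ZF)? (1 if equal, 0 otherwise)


Register state trace:
  MOV R0, 3  → R0 = 3
  MOV R5, 24  → R5 = 24
  CMP R0, R5  → computes 3 - 24 = -21
  Result is nonzero, so values are not equal
ZF = 0

0


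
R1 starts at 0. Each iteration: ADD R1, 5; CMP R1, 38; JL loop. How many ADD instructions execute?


Loop trace (R1 starts at 0, target 38, step 5):
  ADD #1: R1 = 0 + 5 = 5  → 5 < 38, loop
  ADD #2: R1 = 5 + 5 = 10  → 10 < 38, loop
  ADD #3: R1 = 10 + 5 = 15  → 15 < 38, loop
  ADD #4: R1 = 15 + 5 = 20  → 20 < 38, loop
  ADD #5: R1 = 20 + 5 = 25  → 25 < 38, loop
  ADD #6: R1 = 25 + 5 = 30  → 30 < 38, loop
  ADD #7: R1 = 30 + 5 = 35  → 35 < 38, loop
  ADD #8: R1 = 35 + 5 = 40  → 40 >= 38, exit
Total ADD instructions: 8

8


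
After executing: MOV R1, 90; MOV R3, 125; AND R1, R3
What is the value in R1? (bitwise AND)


Register state trace:
  MOV R1, 90  → R1 = 90 (0b01011010)
  MOV R3, 125  → R3 = 125 (0b01111101)
  AND R1, R3  → R1 = 90 AND 125 = 88 (0b01011000)
Final: R1 = 88

88


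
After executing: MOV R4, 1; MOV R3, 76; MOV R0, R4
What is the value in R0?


Register state trace:
  MOV R4, 1  → R4 = 1
  MOV R3, 76  → R3 = 76
  MOV R0, R4  → R0 = 1
Final: R0 = 1

1


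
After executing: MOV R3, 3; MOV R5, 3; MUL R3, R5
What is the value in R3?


Register state trace:
  MOV R3, 3  → R3 = 3
  MOV R5, 3  → R5 = 3
  MUL R3, R5  → R3 = 3 * 3 = 9
Final: R3 = 9

9


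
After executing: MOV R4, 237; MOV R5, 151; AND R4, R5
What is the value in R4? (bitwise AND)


Register state trace:
  MOV R4, 237  → R4 = 237 (0b11101101)
  MOV R5, 151  → R5 = 151 (0b10010111)
  AND R4, R5  → R4 = 237 AND 151 = 133 (0b10000101)
Final: R4 = 133

133


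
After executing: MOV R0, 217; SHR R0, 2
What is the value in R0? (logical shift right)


Register state trace:
  MOV R0, 217  → R0 = 217
  SHR R0, 2  → R0 = 217 >> 2 = 217 // 2^2 = 54
Final: R0 = 54

54


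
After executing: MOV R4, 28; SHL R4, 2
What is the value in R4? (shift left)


Register state trace:
  MOV R4, 28  → R4 = 28
  SHL R4, 2  → R4 = 28 << 2 = 28 * 2^2 = 112
Final: R4 = 112

112


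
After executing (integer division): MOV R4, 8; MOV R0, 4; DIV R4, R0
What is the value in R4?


Register state trace:
  MOV R4, 8  → R4 = 8
  MOV R0, 4  → R0 = 4
  DIV R4, R0  → R4 = 8 // 4 = 2
Final: R4 = 2

2


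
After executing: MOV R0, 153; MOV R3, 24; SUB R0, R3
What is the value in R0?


Register state trace:
  MOV R0, 153  → R0 = 153
  MOV R3, 24  → R3 = 24
  SUB R0, R3  → R0 = 153 - 24 = 129
Final: R0 = 129

129


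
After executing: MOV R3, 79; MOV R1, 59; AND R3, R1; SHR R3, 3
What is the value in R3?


Register state trace:
  MOV R3, 79  → R3 = 79 (0b01001111)
  MOV R1, 59  → R1 = 59 (0b00111011)
  AND R3, R1  → R3 = 79 AND 59 = 11 (0b00001011)
  SHR R3, 3  → R3 = 11 >> 3 = 1
Final: R3 = 1

1


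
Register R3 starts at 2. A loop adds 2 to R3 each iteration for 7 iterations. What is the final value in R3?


Starting value: R3 = 2
  Iter 1: R3 = 2 + 2 = 4
  Iter 2: R3 = 4 + 2 = 6
  Iter 3: R3 = 6 + 2 = 8
  Iter 4: R3 = 8 + 2 = 10
  Iter 5: R3 = 10 + 2 = 12
  Iter 6: R3 = 12 + 2 = 14
  Iter 7: R3 = 14 + 2 = 16
Final: R3 = 16

16


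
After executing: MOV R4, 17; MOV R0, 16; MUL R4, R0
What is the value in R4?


Register state trace:
  MOV R4, 17  → R4 = 17
  MOV R0, 16  → R0 = 16
  MUL R4, R0  → R4 = 17 * 16 = 272
Final: R4 = 272

272


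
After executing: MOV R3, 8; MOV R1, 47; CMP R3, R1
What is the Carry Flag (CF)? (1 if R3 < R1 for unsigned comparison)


Register state trace:
  MOV R3, 8  → R3 = 8
  MOV R1, 47  → R1 = 47
  CMP R3, R1  → unsigned 8 - 47: borrow occurs
  8 < 47, so CF = 1
CF = 1

1


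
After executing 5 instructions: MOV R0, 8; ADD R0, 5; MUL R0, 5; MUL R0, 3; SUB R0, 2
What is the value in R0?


Register state trace:
  MOV R0, 8  → R0 = 8
  ADD R0, 5  → R0 = 8 + 5 = 13
  MUL R0, 5  → R0 = 13 * 5 = 65
  MUL R0, 3  → R0 = 65 * 3 = 195
  SUB R0, 2  → R0 = 195 - 2 = 193
Final: R0 = 193

193


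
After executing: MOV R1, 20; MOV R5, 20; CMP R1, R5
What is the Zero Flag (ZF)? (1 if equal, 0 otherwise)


Register state trace:
  MOV R1, 20  → R1 = 20
  MOV R5, 20  → R5 = 20
  CMP R1, R5  → computes 20 - 20 = 0
  Result is zero, so values are equal
ZF = 1

1


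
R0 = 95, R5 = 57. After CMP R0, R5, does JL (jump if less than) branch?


Trace:
  R0 = 95, R5 = 57
  CMP R0, R5  → compares 95 vs 57
  JL checks: is 95 less than 57?
  95 > 57, so condition is false
Branch taken: No

No


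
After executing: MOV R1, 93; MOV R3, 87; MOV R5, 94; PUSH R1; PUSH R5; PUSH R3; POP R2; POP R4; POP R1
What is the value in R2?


Stack trace (top is rightmost):
  MOV R1, 93  → R1 = 93
  MOV R3, 87  → R3 = 87
  MOV R5, 94  → R5 = 94
  PUSH R1  → stack: [93]
  PUSH R5  → stack: [93, 94]
  PUSH R3  → stack: [93, 94, 87]
  POP R2  → R2 = 87, stack: [93, 94]
  POP R4  → R4 = 94, stack: [93]
  POP R1  → R1 = 93, stack: []
Final: R2 = 87

87


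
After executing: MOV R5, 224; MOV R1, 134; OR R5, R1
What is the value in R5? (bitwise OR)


Register state trace:
  MOV R5, 224  → R5 = 224 (0b11100000)
  MOV R1, 134  → R1 = 134 (0b10000110)
  OR R5, R1   → R5 = 224 OR 134 = 230 (0b11100110)
Final: R5 = 230

230


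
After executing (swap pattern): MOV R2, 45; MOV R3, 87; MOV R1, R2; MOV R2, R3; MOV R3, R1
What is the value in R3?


Register state trace (swap pattern):
  MOV R2, 45  → R2 = 45
  MOV R3, 87  → R3 = 87
  MOV R1, R2  → R1 = 45  (save R2)
  MOV R2, R3  → R2 = 87  (R2 gets R3's value)
  MOV R3, R1  → R3 = 45  (R3 gets saved value)
Final: R3 = 45

45


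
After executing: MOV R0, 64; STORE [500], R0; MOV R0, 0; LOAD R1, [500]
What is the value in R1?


Register and memory trace:
  MOV R0, 64  → R0 = 64
  STORE [500], R0  → mem[500] = 64
  MOV R0, 0  → R0 = 0
  LOAD R1, [500]  → R1 = mem[500] = 64
Final: R1 = 64

64


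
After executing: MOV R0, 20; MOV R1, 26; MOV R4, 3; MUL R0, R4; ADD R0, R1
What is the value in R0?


Register state trace:
  MOV R0, 20  → R0 = 20
  MOV R1, 26  → R1 = 26
  MOV R4, 3  → R4 = 3
  MUL R0, R4  → R0 = 20 * 3 = 60
  ADD R0, R1  → R0 = 60 + 26 = 86
Final: R0 = 86

86


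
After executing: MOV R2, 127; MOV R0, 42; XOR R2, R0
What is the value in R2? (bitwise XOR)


Register state trace:
  MOV R2, 127  → R2 = 127 (0b01111111)
  MOV R0, 42  → R0 = 42 (0b00101010)
  XOR R2, R0  → R2 = 127 XOR 42 = 85 (0b01010101)
Final: R2 = 85

85


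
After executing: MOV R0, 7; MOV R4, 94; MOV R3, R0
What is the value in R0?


Register state trace:
  MOV R0, 7  → R0 = 7
  MOV R4, 94  → R4 = 94
  MOV R3, R0  → R3 = 7
Final: R0 = 7

7


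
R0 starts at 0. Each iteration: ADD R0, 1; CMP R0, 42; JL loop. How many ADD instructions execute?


Loop trace (R0 starts at 0, target 42, step 1):
  ADD #1: R0 = 0 + 1 = 1  → 1 < 42, loop
  ADD #2: R0 = 1 + 1 = 2  → 2 < 42, loop
  ADD #3: R0 = 2 + 1 = 3  → 3 < 42, loop
  ADD #4: R0 = 3 + 1 = 4  → 4 < 42, loop
  ADD #5: R0 = 4 + 1 = 5  → 5 < 42, loop
  ADD #6: R0 = 5 + 1 = 6  → 6 < 42, loop
  ADD #7: R0 = 6 + 1 = 7  → 7 < 42, loop
  ADD #8: R0 = 7 + 1 = 8  → 8 < 42, loop
  ADD #9: R0 = 8 + 1 = 9  → 9 < 42, loop
  ADD #10: R0 = 9 + 1 = 10  → 10 < 42, loop
  ADD #11: R0 = 10 + 1 = 11  → 11 < 42, loop
  ADD #12: R0 = 11 + 1 = 12  → 12 < 42, loop
  ADD #13: R0 = 12 + 1 = 13  → 13 < 42, loop
  ADD #14: R0 = 13 + 1 = 14  → 14 < 42, loop
  ADD #15: R0 = 14 + 1 = 15  → 15 < 42, loop
  ADD #16: R0 = 15 + 1 = 16  → 16 < 42, loop
  ADD #17: R0 = 16 + 1 = 17  → 17 < 42, loop
  ADD #18: R0 = 17 + 1 = 18  → 18 < 42, loop
  ADD #19: R0 = 18 + 1 = 19  → 19 < 42, loop
  ADD #20: R0 = 19 + 1 = 20  → 20 < 42, loop
  ADD #21: R0 = 20 + 1 = 21  → 21 < 42, loop
  ADD #22: R0 = 21 + 1 = 22  → 22 < 42, loop
  ADD #23: R0 = 22 + 1 = 23  → 23 < 42, loop
  ADD #24: R0 = 23 + 1 = 24  → 24 < 42, loop
  ADD #25: R0 = 24 + 1 = 25  → 25 < 42, loop
  ADD #26: R0 = 25 + 1 = 26  → 26 < 42, loop
  ADD #27: R0 = 26 + 1 = 27  → 27 < 42, loop
  ADD #28: R0 = 27 + 1 = 28  → 28 < 42, loop
  ADD #29: R0 = 28 + 1 = 29  → 29 < 42, loop
  ADD #30: R0 = 29 + 1 = 30  → 30 < 42, loop
  ADD #31: R0 = 30 + 1 = 31  → 31 < 42, loop
  ADD #32: R0 = 31 + 1 = 32  → 32 < 42, loop
  ADD #33: R0 = 32 + 1 = 33  → 33 < 42, loop
  ADD #34: R0 = 33 + 1 = 34  → 34 < 42, loop
  ADD #35: R0 = 34 + 1 = 35  → 35 < 42, loop
  ADD #36: R0 = 35 + 1 = 36  → 36 < 42, loop
  ADD #37: R0 = 36 + 1 = 37  → 37 < 42, loop
  ADD #38: R0 = 37 + 1 = 38  → 38 < 42, loop
  ADD #39: R0 = 38 + 1 = 39  → 39 < 42, loop
  ADD #40: R0 = 39 + 1 = 40  → 40 < 42, loop
  ADD #41: R0 = 40 + 1 = 41  → 41 < 42, loop
  ADD #42: R0 = 41 + 1 = 42  → 42 >= 42, exit
Total ADD instructions: 42

42


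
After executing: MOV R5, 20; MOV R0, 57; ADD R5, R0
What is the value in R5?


Register state trace:
  MOV R5, 20  → R5 = 20
  MOV R0, 57  → R0 = 57
  ADD R5, R0  → R5 = 20 + 57 = 77
Final: R5 = 77

77


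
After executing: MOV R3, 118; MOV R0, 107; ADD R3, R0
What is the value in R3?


Register state trace:
  MOV R3, 118  → R3 = 118
  MOV R0, 107  → R0 = 107
  ADD R3, R0  → R3 = 118 + 107 = 225
Final: R3 = 225

225


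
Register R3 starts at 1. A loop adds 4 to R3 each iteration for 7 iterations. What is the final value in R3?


Starting value: R3 = 1
  Iter 1: R3 = 1 + 4 = 5
  Iter 2: R3 = 5 + 4 = 9
  Iter 3: R3 = 9 + 4 = 13
  Iter 4: R3 = 13 + 4 = 17
  Iter 5: R3 = 17 + 4 = 21
  Iter 6: R3 = 21 + 4 = 25
  Iter 7: R3 = 25 + 4 = 29
Final: R3 = 29

29


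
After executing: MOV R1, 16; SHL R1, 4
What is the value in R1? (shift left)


Register state trace:
  MOV R1, 16  → R1 = 16
  SHL R1, 4  → R1 = 16 << 4 = 16 * 2^4 = 256
Final: R1 = 256

256


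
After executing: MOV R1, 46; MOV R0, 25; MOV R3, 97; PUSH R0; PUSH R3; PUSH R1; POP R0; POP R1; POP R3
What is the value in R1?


Stack trace (top is rightmost):
  MOV R1, 46  → R1 = 46
  MOV R0, 25  → R0 = 25
  MOV R3, 97  → R3 = 97
  PUSH R0  → stack: [25]
  PUSH R3  → stack: [25, 97]
  PUSH R1  → stack: [25, 97, 46]
  POP R0  → R0 = 46, stack: [25, 97]
  POP R1  → R1 = 97, stack: [25]
  POP R3  → R3 = 25, stack: []
Final: R1 = 97

97


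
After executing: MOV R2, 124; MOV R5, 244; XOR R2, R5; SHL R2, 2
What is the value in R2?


Register state trace:
  MOV R2, 124  → R2 = 124 (0b01111100)
  MOV R5, 244  → R5 = 244 (0b11110100)
  XOR R2, R5  → R2 = 124 XOR 244 = 136 (0b10001000)
  SHL R2, 2  → R2 = 136 << 2 = 544
Final: R2 = 544

544


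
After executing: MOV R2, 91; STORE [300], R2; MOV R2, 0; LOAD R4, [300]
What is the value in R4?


Register and memory trace:
  MOV R2, 91  → R2 = 91
  STORE [300], R2  → mem[300] = 91
  MOV R2, 0  → R2 = 0
  LOAD R4, [300]  → R4 = mem[300] = 91
Final: R4 = 91

91


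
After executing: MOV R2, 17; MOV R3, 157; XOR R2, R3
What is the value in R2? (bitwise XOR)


Register state trace:
  MOV R2, 17  → R2 = 17 (0b00010001)
  MOV R3, 157  → R3 = 157 (0b10011101)
  XOR R2, R3  → R2 = 17 XOR 157 = 140 (0b10001100)
Final: R2 = 140

140


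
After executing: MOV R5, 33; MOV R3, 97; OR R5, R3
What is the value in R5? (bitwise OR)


Register state trace:
  MOV R5, 33  → R5 = 33 (0b00100001)
  MOV R3, 97  → R3 = 97 (0b01100001)
  OR R5, R3   → R5 = 33 OR 97 = 97 (0b01100001)
Final: R5 = 97

97


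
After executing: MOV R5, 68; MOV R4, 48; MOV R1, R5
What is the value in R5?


Register state trace:
  MOV R5, 68  → R5 = 68
  MOV R4, 48  → R4 = 48
  MOV R1, R5  → R1 = 68
Final: R5 = 68

68


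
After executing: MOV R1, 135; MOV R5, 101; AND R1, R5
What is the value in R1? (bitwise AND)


Register state trace:
  MOV R1, 135  → R1 = 135 (0b10000111)
  MOV R5, 101  → R5 = 101 (0b01100101)
  AND R1, R5  → R1 = 135 AND 101 = 5 (0b00000101)
Final: R1 = 5

5


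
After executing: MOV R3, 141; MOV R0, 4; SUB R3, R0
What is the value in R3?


Register state trace:
  MOV R3, 141  → R3 = 141
  MOV R0, 4  → R0 = 4
  SUB R3, R0  → R3 = 141 - 4 = 137
Final: R3 = 137

137


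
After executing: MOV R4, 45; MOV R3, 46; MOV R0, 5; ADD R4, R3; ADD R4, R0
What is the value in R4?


Register state trace:
  MOV R4, 45  → R4 = 45
  MOV R3, 46  → R3 = 46
  MOV R0, 5  → R0 = 5
  ADD R4, R3  → R4 = 45 + 46 = 91
  ADD R4, R0  → R4 = 91 + 5 = 96
Final: R4 = 96

96


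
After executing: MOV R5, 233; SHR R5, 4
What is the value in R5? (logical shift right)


Register state trace:
  MOV R5, 233  → R5 = 233
  SHR R5, 4  → R5 = 233 >> 4 = 233 // 2^4 = 14
Final: R5 = 14

14


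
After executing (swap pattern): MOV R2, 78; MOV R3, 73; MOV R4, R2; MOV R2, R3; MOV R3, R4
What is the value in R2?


Register state trace (swap pattern):
  MOV R2, 78  → R2 = 78
  MOV R3, 73  → R3 = 73
  MOV R4, R2  → R4 = 78  (save R2)
  MOV R2, R3  → R2 = 73  (R2 gets R3's value)
  MOV R3, R4  → R3 = 78  (R3 gets saved value)
Final: R2 = 73

73


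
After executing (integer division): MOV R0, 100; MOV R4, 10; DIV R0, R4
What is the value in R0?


Register state trace:
  MOV R0, 100  → R0 = 100
  MOV R4, 10  → R4 = 10
  DIV R0, R4  → R0 = 100 // 10 = 10
Final: R0 = 10

10


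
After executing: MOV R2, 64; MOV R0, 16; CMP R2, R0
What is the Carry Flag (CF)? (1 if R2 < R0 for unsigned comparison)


Register state trace:
  MOV R2, 64  → R2 = 64
  MOV R0, 16  → R0 = 16
  CMP R2, R0  → unsigned 64 - 16: no borrow
  64 >= 16, so CF = 0
CF = 0

0


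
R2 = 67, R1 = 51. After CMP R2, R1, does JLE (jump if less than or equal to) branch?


Trace:
  R2 = 67, R1 = 51
  CMP R2, R1  → compares 67 vs 51
  JLE checks: is 67 less than or equal to 51?
  67 > 51, so condition is false
Branch taken: No

No


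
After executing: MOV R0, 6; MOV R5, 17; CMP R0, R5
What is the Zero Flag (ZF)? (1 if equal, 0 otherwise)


Register state trace:
  MOV R0, 6  → R0 = 6
  MOV R5, 17  → R5 = 17
  CMP R0, R5  → computes 6 - 17 = -11
  Result is nonzero, so values are not equal
ZF = 0

0


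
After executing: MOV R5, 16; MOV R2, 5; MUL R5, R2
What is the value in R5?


Register state trace:
  MOV R5, 16  → R5 = 16
  MOV R2, 5  → R2 = 5
  MUL R5, R2  → R5 = 16 * 5 = 80
Final: R5 = 80

80


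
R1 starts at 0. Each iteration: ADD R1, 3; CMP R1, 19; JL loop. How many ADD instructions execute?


Loop trace (R1 starts at 0, target 19, step 3):
  ADD #1: R1 = 0 + 3 = 3  → 3 < 19, loop
  ADD #2: R1 = 3 + 3 = 6  → 6 < 19, loop
  ADD #3: R1 = 6 + 3 = 9  → 9 < 19, loop
  ADD #4: R1 = 9 + 3 = 12  → 12 < 19, loop
  ADD #5: R1 = 12 + 3 = 15  → 15 < 19, loop
  ADD #6: R1 = 15 + 3 = 18  → 18 < 19, loop
  ADD #7: R1 = 18 + 3 = 21  → 21 >= 19, exit
Total ADD instructions: 7

7


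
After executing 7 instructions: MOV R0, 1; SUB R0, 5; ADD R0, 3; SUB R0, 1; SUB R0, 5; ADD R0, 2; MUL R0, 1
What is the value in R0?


Register state trace:
  MOV R0, 1  → R0 = 1
  SUB R0, 5  → R0 = 1 - 5 = -4
  ADD R0, 3  → R0 = -4 + 3 = -1
  SUB R0, 1  → R0 = -1 - 1 = -2
  SUB R0, 5  → R0 = -2 - 5 = -7
  ADD R0, 2  → R0 = -7 + 2 = -5
  MUL R0, 1  → R0 = -5 * 1 = -5
Final: R0 = -5

-5


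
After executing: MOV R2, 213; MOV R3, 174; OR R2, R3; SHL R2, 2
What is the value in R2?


Register state trace:
  MOV R2, 213  → R2 = 213 (0b11010101)
  MOV R3, 174  → R3 = 174 (0b10101110)
  OR R2, R3  → R2 = 213 OR 174 = 255 (0b11111111)
  SHL R2, 2  → R2 = 255 << 2 = 1020
Final: R2 = 1020

1020


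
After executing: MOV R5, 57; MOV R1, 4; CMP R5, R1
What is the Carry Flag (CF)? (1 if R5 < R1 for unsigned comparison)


Register state trace:
  MOV R5, 57  → R5 = 57
  MOV R1, 4  → R1 = 4
  CMP R5, R1  → unsigned 57 - 4: no borrow
  57 >= 4, so CF = 0
CF = 0

0


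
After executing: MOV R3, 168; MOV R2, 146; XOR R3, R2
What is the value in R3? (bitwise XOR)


Register state trace:
  MOV R3, 168  → R3 = 168 (0b10101000)
  MOV R2, 146  → R2 = 146 (0b10010010)
  XOR R3, R2  → R3 = 168 XOR 146 = 58 (0b00111010)
Final: R3 = 58

58


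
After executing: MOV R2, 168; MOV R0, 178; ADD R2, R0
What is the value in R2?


Register state trace:
  MOV R2, 168  → R2 = 168
  MOV R0, 178  → R0 = 178
  ADD R2, R0  → R2 = 168 + 178 = 346
Final: R2 = 346

346


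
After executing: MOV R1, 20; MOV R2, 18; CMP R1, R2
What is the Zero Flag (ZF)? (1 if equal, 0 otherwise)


Register state trace:
  MOV R1, 20  → R1 = 20
  MOV R2, 18  → R2 = 18
  CMP R1, R2  → computes 20 - 18 = 2
  Result is nonzero, so values are not equal
ZF = 0

0


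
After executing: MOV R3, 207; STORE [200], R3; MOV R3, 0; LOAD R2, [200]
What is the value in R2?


Register and memory trace:
  MOV R3, 207  → R3 = 207
  STORE [200], R3  → mem[200] = 207
  MOV R3, 0  → R3 = 0
  LOAD R2, [200]  → R2 = mem[200] = 207
Final: R2 = 207

207


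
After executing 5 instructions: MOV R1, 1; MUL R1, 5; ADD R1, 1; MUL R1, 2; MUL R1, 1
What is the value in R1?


Register state trace:
  MOV R1, 1  → R1 = 1
  MUL R1, 5  → R1 = 1 * 5 = 5
  ADD R1, 1  → R1 = 5 + 1 = 6
  MUL R1, 2  → R1 = 6 * 2 = 12
  MUL R1, 1  → R1 = 12 * 1 = 12
Final: R1 = 12

12


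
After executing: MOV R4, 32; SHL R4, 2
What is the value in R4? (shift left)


Register state trace:
  MOV R4, 32  → R4 = 32
  SHL R4, 2  → R4 = 32 << 2 = 32 * 2^2 = 128
Final: R4 = 128

128


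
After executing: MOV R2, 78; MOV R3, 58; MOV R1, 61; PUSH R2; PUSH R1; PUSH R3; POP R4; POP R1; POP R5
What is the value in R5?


Stack trace (top is rightmost):
  MOV R2, 78  → R2 = 78
  MOV R3, 58  → R3 = 58
  MOV R1, 61  → R1 = 61
  PUSH R2  → stack: [78]
  PUSH R1  → stack: [78, 61]
  PUSH R3  → stack: [78, 61, 58]
  POP R4  → R4 = 58, stack: [78, 61]
  POP R1  → R1 = 61, stack: [78]
  POP R5  → R5 = 78, stack: []
Final: R5 = 78

78


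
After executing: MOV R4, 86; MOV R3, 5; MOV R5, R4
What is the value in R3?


Register state trace:
  MOV R4, 86  → R4 = 86
  MOV R3, 5  → R3 = 5
  MOV R5, R4  → R5 = 86
Final: R3 = 5

5


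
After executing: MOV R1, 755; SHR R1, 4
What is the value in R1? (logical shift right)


Register state trace:
  MOV R1, 755  → R1 = 755
  SHR R1, 4  → R1 = 755 >> 4 = 755 // 2^4 = 47
Final: R1 = 47

47


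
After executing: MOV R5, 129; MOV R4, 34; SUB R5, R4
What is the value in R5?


Register state trace:
  MOV R5, 129  → R5 = 129
  MOV R4, 34  → R4 = 34
  SUB R5, R4  → R5 = 129 - 34 = 95
Final: R5 = 95

95


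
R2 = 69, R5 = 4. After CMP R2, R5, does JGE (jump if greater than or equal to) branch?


Trace:
  R2 = 69, R5 = 4
  CMP R2, R5  → compares 69 vs 4
  JGE checks: is 69 greater than or equal to 4?
  69 > 4, so condition is true
Branch taken: Yes

Yes


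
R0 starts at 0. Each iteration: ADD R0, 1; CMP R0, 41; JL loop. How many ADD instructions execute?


Loop trace (R0 starts at 0, target 41, step 1):
  ADD #1: R0 = 0 + 1 = 1  → 1 < 41, loop
  ADD #2: R0 = 1 + 1 = 2  → 2 < 41, loop
  ADD #3: R0 = 2 + 1 = 3  → 3 < 41, loop
  ADD #4: R0 = 3 + 1 = 4  → 4 < 41, loop
  ADD #5: R0 = 4 + 1 = 5  → 5 < 41, loop
  ADD #6: R0 = 5 + 1 = 6  → 6 < 41, loop
  ADD #7: R0 = 6 + 1 = 7  → 7 < 41, loop
  ADD #8: R0 = 7 + 1 = 8  → 8 < 41, loop
  ADD #9: R0 = 8 + 1 = 9  → 9 < 41, loop
  ADD #10: R0 = 9 + 1 = 10  → 10 < 41, loop
  ADD #11: R0 = 10 + 1 = 11  → 11 < 41, loop
  ADD #12: R0 = 11 + 1 = 12  → 12 < 41, loop
  ADD #13: R0 = 12 + 1 = 13  → 13 < 41, loop
  ADD #14: R0 = 13 + 1 = 14  → 14 < 41, loop
  ADD #15: R0 = 14 + 1 = 15  → 15 < 41, loop
  ADD #16: R0 = 15 + 1 = 16  → 16 < 41, loop
  ADD #17: R0 = 16 + 1 = 17  → 17 < 41, loop
  ADD #18: R0 = 17 + 1 = 18  → 18 < 41, loop
  ADD #19: R0 = 18 + 1 = 19  → 19 < 41, loop
  ADD #20: R0 = 19 + 1 = 20  → 20 < 41, loop
  ADD #21: R0 = 20 + 1 = 21  → 21 < 41, loop
  ADD #22: R0 = 21 + 1 = 22  → 22 < 41, loop
  ADD #23: R0 = 22 + 1 = 23  → 23 < 41, loop
  ADD #24: R0 = 23 + 1 = 24  → 24 < 41, loop
  ADD #25: R0 = 24 + 1 = 25  → 25 < 41, loop
  ADD #26: R0 = 25 + 1 = 26  → 26 < 41, loop
  ADD #27: R0 = 26 + 1 = 27  → 27 < 41, loop
  ADD #28: R0 = 27 + 1 = 28  → 28 < 41, loop
  ADD #29: R0 = 28 + 1 = 29  → 29 < 41, loop
  ADD #30: R0 = 29 + 1 = 30  → 30 < 41, loop
  ADD #31: R0 = 30 + 1 = 31  → 31 < 41, loop
  ADD #32: R0 = 31 + 1 = 32  → 32 < 41, loop
  ADD #33: R0 = 32 + 1 = 33  → 33 < 41, loop
  ADD #34: R0 = 33 + 1 = 34  → 34 < 41, loop
  ADD #35: R0 = 34 + 1 = 35  → 35 < 41, loop
  ADD #36: R0 = 35 + 1 = 36  → 36 < 41, loop
  ADD #37: R0 = 36 + 1 = 37  → 37 < 41, loop
  ADD #38: R0 = 37 + 1 = 38  → 38 < 41, loop
  ADD #39: R0 = 38 + 1 = 39  → 39 < 41, loop
  ADD #40: R0 = 39 + 1 = 40  → 40 < 41, loop
  ADD #41: R0 = 40 + 1 = 41  → 41 >= 41, exit
Total ADD instructions: 41

41


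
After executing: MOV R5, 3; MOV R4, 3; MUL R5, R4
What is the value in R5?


Register state trace:
  MOV R5, 3  → R5 = 3
  MOV R4, 3  → R4 = 3
  MUL R5, R4  → R5 = 3 * 3 = 9
Final: R5 = 9

9


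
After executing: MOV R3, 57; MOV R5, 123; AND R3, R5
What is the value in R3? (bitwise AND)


Register state trace:
  MOV R3, 57  → R3 = 57 (0b00111001)
  MOV R5, 123  → R5 = 123 (0b01111011)
  AND R3, R5  → R3 = 57 AND 123 = 57 (0b00111001)
Final: R3 = 57

57


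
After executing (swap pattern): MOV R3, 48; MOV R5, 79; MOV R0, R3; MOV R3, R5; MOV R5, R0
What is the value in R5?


Register state trace (swap pattern):
  MOV R3, 48  → R3 = 48
  MOV R5, 79  → R5 = 79
  MOV R0, R3  → R0 = 48  (save R3)
  MOV R3, R5  → R3 = 79  (R3 gets R5's value)
  MOV R5, R0  → R5 = 48  (R5 gets saved value)
Final: R5 = 48

48


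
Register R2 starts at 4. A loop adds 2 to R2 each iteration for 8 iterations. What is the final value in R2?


Starting value: R2 = 4
  Iter 1: R2 = 4 + 2 = 6
  Iter 2: R2 = 6 + 2 = 8
  Iter 3: R2 = 8 + 2 = 10
  Iter 4: R2 = 10 + 2 = 12
  Iter 5: R2 = 12 + 2 = 14
  Iter 6: R2 = 14 + 2 = 16
  Iter 7: R2 = 16 + 2 = 18
  Iter 8: R2 = 18 + 2 = 20
Final: R2 = 20

20


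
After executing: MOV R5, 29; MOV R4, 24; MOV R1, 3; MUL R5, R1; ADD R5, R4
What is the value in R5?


Register state trace:
  MOV R5, 29  → R5 = 29
  MOV R4, 24  → R4 = 24
  MOV R1, 3  → R1 = 3
  MUL R5, R1  → R5 = 29 * 3 = 87
  ADD R5, R4  → R5 = 87 + 24 = 111
Final: R5 = 111

111


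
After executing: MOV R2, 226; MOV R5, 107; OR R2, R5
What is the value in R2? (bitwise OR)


Register state trace:
  MOV R2, 226  → R2 = 226 (0b11100010)
  MOV R5, 107  → R5 = 107 (0b01101011)
  OR R2, R5   → R2 = 226 OR 107 = 235 (0b11101011)
Final: R2 = 235

235


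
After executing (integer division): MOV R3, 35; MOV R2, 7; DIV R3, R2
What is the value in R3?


Register state trace:
  MOV R3, 35  → R3 = 35
  MOV R2, 7  → R2 = 7
  DIV R3, R2  → R3 = 35 // 7 = 5
Final: R3 = 5

5


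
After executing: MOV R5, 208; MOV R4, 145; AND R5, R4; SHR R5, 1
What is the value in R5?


Register state trace:
  MOV R5, 208  → R5 = 208 (0b11010000)
  MOV R4, 145  → R4 = 145 (0b10010001)
  AND R5, R4  → R5 = 208 AND 145 = 144 (0b10010000)
  SHR R5, 1  → R5 = 144 >> 1 = 72
Final: R5 = 72

72


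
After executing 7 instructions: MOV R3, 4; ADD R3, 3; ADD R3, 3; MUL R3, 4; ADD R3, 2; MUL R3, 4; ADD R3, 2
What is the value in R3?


Register state trace:
  MOV R3, 4  → R3 = 4
  ADD R3, 3  → R3 = 4 + 3 = 7
  ADD R3, 3  → R3 = 7 + 3 = 10
  MUL R3, 4  → R3 = 10 * 4 = 40
  ADD R3, 2  → R3 = 40 + 2 = 42
  MUL R3, 4  → R3 = 42 * 4 = 168
  ADD R3, 2  → R3 = 168 + 2 = 170
Final: R3 = 170

170


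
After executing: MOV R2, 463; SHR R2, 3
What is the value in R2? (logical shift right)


Register state trace:
  MOV R2, 463  → R2 = 463
  SHR R2, 3  → R2 = 463 >> 3 = 463 // 2^3 = 57
Final: R2 = 57

57


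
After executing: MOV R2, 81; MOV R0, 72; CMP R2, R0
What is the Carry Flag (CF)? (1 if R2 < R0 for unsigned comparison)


Register state trace:
  MOV R2, 81  → R2 = 81
  MOV R0, 72  → R0 = 72
  CMP R2, R0  → unsigned 81 - 72: no borrow
  81 >= 72, so CF = 0
CF = 0

0


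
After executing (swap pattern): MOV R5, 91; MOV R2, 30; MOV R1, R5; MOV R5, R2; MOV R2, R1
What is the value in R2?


Register state trace (swap pattern):
  MOV R5, 91  → R5 = 91
  MOV R2, 30  → R2 = 30
  MOV R1, R5  → R1 = 91  (save R5)
  MOV R5, R2  → R5 = 30  (R5 gets R2's value)
  MOV R2, R1  → R2 = 91  (R2 gets saved value)
Final: R2 = 91

91


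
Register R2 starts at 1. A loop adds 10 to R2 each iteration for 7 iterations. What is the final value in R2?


Starting value: R2 = 1
  Iter 1: R2 = 1 + 10 = 11
  Iter 2: R2 = 11 + 10 = 21
  Iter 3: R2 = 21 + 10 = 31
  Iter 4: R2 = 31 + 10 = 41
  Iter 5: R2 = 41 + 10 = 51
  Iter 6: R2 = 51 + 10 = 61
  Iter 7: R2 = 61 + 10 = 71
Final: R2 = 71

71


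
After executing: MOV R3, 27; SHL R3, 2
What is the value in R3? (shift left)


Register state trace:
  MOV R3, 27  → R3 = 27
  SHL R3, 2  → R3 = 27 << 2 = 27 * 2^2 = 108
Final: R3 = 108

108


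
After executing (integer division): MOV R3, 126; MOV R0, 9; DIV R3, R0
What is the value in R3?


Register state trace:
  MOV R3, 126  → R3 = 126
  MOV R0, 9  → R0 = 9
  DIV R3, R0  → R3 = 126 // 9 = 14
Final: R3 = 14

14


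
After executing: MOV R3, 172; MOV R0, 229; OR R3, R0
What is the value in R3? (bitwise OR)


Register state trace:
  MOV R3, 172  → R3 = 172 (0b10101100)
  MOV R0, 229  → R0 = 229 (0b11100101)
  OR R3, R0   → R3 = 172 OR 229 = 237 (0b11101101)
Final: R3 = 237

237


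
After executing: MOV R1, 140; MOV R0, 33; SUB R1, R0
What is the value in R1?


Register state trace:
  MOV R1, 140  → R1 = 140
  MOV R0, 33  → R0 = 33
  SUB R1, R0  → R1 = 140 - 33 = 107
Final: R1 = 107

107


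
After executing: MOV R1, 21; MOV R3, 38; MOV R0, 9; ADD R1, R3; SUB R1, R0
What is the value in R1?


Register state trace:
  MOV R1, 21  → R1 = 21
  MOV R3, 38  → R3 = 38
  MOV R0, 9  → R0 = 9
  ADD R1, R3  → R1 = 21 + 38 = 59
  SUB R1, R0  → R1 = 59 - 9 = 50
Final: R1 = 50

50


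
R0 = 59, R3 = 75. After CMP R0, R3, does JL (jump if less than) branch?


Trace:
  R0 = 59, R3 = 75
  CMP R0, R3  → compares 59 vs 75
  JL checks: is 59 less than 75?
  59 < 75, so condition is true
Branch taken: Yes

Yes


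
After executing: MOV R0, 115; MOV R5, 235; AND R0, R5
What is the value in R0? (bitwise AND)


Register state trace:
  MOV R0, 115  → R0 = 115 (0b01110011)
  MOV R5, 235  → R5 = 235 (0b11101011)
  AND R0, R5  → R0 = 115 AND 235 = 99 (0b01100011)
Final: R0 = 99

99


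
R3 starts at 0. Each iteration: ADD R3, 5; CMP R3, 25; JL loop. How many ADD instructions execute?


Loop trace (R3 starts at 0, target 25, step 5):
  ADD #1: R3 = 0 + 5 = 5  → 5 < 25, loop
  ADD #2: R3 = 5 + 5 = 10  → 10 < 25, loop
  ADD #3: R3 = 10 + 5 = 15  → 15 < 25, loop
  ADD #4: R3 = 15 + 5 = 20  → 20 < 25, loop
  ADD #5: R3 = 20 + 5 = 25  → 25 >= 25, exit
Total ADD instructions: 5

5


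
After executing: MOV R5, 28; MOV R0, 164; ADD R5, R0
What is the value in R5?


Register state trace:
  MOV R5, 28  → R5 = 28
  MOV R0, 164  → R0 = 164
  ADD R5, R0  → R5 = 28 + 164 = 192
Final: R5 = 192

192


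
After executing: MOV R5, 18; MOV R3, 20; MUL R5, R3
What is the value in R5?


Register state trace:
  MOV R5, 18  → R5 = 18
  MOV R3, 20  → R3 = 20
  MUL R5, R3  → R5 = 18 * 20 = 360
Final: R5 = 360

360


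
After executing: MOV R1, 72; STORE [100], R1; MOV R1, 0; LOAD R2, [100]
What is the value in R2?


Register and memory trace:
  MOV R1, 72  → R1 = 72
  STORE [100], R1  → mem[100] = 72
  MOV R1, 0  → R1 = 0
  LOAD R2, [100]  → R2 = mem[100] = 72
Final: R2 = 72

72


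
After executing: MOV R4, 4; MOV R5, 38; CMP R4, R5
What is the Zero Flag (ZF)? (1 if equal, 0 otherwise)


Register state trace:
  MOV R4, 4  → R4 = 4
  MOV R5, 38  → R5 = 38
  CMP R4, R5  → computes 4 - 38 = -34
  Result is nonzero, so values are not equal
ZF = 0

0


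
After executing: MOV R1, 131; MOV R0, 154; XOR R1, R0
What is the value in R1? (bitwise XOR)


Register state trace:
  MOV R1, 131  → R1 = 131 (0b10000011)
  MOV R0, 154  → R0 = 154 (0b10011010)
  XOR R1, R0  → R1 = 131 XOR 154 = 25 (0b00011001)
Final: R1 = 25

25


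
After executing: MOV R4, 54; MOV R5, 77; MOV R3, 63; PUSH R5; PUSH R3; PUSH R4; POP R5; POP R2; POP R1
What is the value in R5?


Stack trace (top is rightmost):
  MOV R4, 54  → R4 = 54
  MOV R5, 77  → R5 = 77
  MOV R3, 63  → R3 = 63
  PUSH R5  → stack: [77]
  PUSH R3  → stack: [77, 63]
  PUSH R4  → stack: [77, 63, 54]
  POP R5  → R5 = 54, stack: [77, 63]
  POP R2  → R2 = 63, stack: [77]
  POP R1  → R1 = 77, stack: []
Final: R5 = 54

54


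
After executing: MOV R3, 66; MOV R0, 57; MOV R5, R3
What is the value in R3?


Register state trace:
  MOV R3, 66  → R3 = 66
  MOV R0, 57  → R0 = 57
  MOV R5, R3  → R5 = 66
Final: R3 = 66

66


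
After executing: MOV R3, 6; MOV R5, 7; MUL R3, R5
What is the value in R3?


Register state trace:
  MOV R3, 6  → R3 = 6
  MOV R5, 7  → R5 = 7
  MUL R3, R5  → R3 = 6 * 7 = 42
Final: R3 = 42

42


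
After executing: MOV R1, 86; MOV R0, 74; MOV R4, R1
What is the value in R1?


Register state trace:
  MOV R1, 86  → R1 = 86
  MOV R0, 74  → R0 = 74
  MOV R4, R1  → R4 = 86
Final: R1 = 86

86


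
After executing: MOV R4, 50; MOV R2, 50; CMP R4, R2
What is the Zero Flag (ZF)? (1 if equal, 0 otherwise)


Register state trace:
  MOV R4, 50  → R4 = 50
  MOV R2, 50  → R2 = 50
  CMP R4, R2  → computes 50 - 50 = 0
  Result is zero, so values are equal
ZF = 1

1


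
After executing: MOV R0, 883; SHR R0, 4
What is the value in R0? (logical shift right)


Register state trace:
  MOV R0, 883  → R0 = 883
  SHR R0, 4  → R0 = 883 >> 4 = 883 // 2^4 = 55
Final: R0 = 55

55


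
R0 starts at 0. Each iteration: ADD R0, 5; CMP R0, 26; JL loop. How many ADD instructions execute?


Loop trace (R0 starts at 0, target 26, step 5):
  ADD #1: R0 = 0 + 5 = 5  → 5 < 26, loop
  ADD #2: R0 = 5 + 5 = 10  → 10 < 26, loop
  ADD #3: R0 = 10 + 5 = 15  → 15 < 26, loop
  ADD #4: R0 = 15 + 5 = 20  → 20 < 26, loop
  ADD #5: R0 = 20 + 5 = 25  → 25 < 26, loop
  ADD #6: R0 = 25 + 5 = 30  → 30 >= 26, exit
Total ADD instructions: 6

6


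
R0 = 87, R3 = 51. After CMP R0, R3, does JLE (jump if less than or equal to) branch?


Trace:
  R0 = 87, R3 = 51
  CMP R0, R3  → compares 87 vs 51
  JLE checks: is 87 less than or equal to 51?
  87 > 51, so condition is false
Branch taken: No

No


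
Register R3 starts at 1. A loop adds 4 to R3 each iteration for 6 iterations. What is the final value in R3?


Starting value: R3 = 1
  Iter 1: R3 = 1 + 4 = 5
  Iter 2: R3 = 5 + 4 = 9
  Iter 3: R3 = 9 + 4 = 13
  Iter 4: R3 = 13 + 4 = 17
  Iter 5: R3 = 17 + 4 = 21
  Iter 6: R3 = 21 + 4 = 25
Final: R3 = 25

25


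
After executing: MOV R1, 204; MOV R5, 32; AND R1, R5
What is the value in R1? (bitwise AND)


Register state trace:
  MOV R1, 204  → R1 = 204 (0b11001100)
  MOV R5, 32  → R5 = 32 (0b00100000)
  AND R1, R5  → R1 = 204 AND 32 = 0 (0b00000000)
Final: R1 = 0

0


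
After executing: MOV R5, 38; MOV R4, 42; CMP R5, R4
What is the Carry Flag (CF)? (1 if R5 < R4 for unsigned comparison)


Register state trace:
  MOV R5, 38  → R5 = 38
  MOV R4, 42  → R4 = 42
  CMP R5, R4  → unsigned 38 - 42: borrow occurs
  38 < 42, so CF = 1
CF = 1

1


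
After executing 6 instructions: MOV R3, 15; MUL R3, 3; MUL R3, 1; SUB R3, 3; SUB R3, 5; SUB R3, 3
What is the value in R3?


Register state trace:
  MOV R3, 15  → R3 = 15
  MUL R3, 3  → R3 = 15 * 3 = 45
  MUL R3, 1  → R3 = 45 * 1 = 45
  SUB R3, 3  → R3 = 45 - 3 = 42
  SUB R3, 5  → R3 = 42 - 5 = 37
  SUB R3, 3  → R3 = 37 - 3 = 34
Final: R3 = 34

34


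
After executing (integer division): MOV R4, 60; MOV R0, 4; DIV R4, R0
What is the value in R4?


Register state trace:
  MOV R4, 60  → R4 = 60
  MOV R0, 4  → R0 = 4
  DIV R4, R0  → R4 = 60 // 4 = 15
Final: R4 = 15

15
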